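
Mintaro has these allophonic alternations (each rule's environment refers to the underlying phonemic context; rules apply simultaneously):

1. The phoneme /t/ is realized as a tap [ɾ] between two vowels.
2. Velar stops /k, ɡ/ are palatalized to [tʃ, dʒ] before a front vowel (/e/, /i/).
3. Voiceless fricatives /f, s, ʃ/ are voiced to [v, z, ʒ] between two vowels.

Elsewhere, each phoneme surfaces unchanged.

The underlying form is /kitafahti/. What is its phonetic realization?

[tʃiɾavahti]

/k/ (word-initial) occurs before a front vowel → [tʃ] by rule 2.
/i/ stays [i].
Rule 1 applies to /t/ (between /i/ and /a/: between two vowels) → [ɾ].
/a/ — not in any rule's target class → [a].
/f/ — between /a/ and /a/, between two vowels — surfaces as [v] (rule 3).
/a/ (between /f/ and /h/) is unaffected → [a].
/h/ (between /a/ and /t/): no rule targets it → [h].
/t/ — between /h/ and /i/; rule 1 does not apply here → [t].
/i/ — not in any rule's target class → [i].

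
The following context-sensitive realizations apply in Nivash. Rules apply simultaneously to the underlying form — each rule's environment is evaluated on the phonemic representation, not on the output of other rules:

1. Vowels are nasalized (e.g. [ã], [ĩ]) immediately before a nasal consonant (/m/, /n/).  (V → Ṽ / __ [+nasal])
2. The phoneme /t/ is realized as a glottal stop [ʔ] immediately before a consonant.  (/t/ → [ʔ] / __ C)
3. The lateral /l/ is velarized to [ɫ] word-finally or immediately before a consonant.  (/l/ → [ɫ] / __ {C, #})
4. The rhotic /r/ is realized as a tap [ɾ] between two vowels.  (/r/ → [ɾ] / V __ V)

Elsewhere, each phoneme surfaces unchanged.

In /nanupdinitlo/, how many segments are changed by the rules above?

Segments that undergo a rule: /a/ → [ã] (rule 1); /i/ → [ĩ] (rule 1); /t/ → [ʔ] (rule 2).
All other segments surface unchanged.

3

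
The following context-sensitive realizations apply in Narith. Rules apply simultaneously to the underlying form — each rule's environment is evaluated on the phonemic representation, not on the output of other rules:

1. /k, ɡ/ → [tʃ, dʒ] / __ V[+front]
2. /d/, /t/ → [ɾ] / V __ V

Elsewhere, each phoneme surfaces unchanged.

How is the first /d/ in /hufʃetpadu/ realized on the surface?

/d/ (between /a/ and /u/): between two vowels, so rule 2 applies → [ɾ].

[ɾ]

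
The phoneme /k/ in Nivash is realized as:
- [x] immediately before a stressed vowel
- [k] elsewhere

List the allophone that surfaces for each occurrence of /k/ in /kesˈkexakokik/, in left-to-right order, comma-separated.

[k], [x], [k], [k], [k]

Occurrence 1 (position 1): no conditioning environment matches → elsewhere allophone [k].
Occurrence 2 (position 4): immediately before a stressed vowel → [x].
Occurrence 3 (position 8): no conditioning environment matches → elsewhere allophone [k].
Occurrence 4 (position 10): no conditioning environment matches → elsewhere allophone [k].
Occurrence 5 (position 12): no conditioning environment matches → elsewhere allophone [k].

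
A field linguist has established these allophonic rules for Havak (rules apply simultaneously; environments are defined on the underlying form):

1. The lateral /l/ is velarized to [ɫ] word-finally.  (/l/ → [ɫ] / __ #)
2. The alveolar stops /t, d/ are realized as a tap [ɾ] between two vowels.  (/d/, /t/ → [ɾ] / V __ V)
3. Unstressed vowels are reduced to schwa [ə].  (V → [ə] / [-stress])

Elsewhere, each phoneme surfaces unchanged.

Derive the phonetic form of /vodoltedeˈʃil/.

Rule 3 applies to /o/ (between /v/ and /d/: in an unstressed syllable) → [ə].
/d/ — between /o/ and /o/, between two vowels — surfaces as [ɾ] (rule 2).
/o/ — between /d/ and /l/, in an unstressed syllable — surfaces as [ə] (rule 3).
/l/ (between /o/ and /t/): rule 1 targets it, but not word-finally → unchanged [l].
/t/ (between /l/ and /e/) is in the target of rule 2 but the environment (between two vowels) is not met → [t].
/e/ meets the environment for rule 3 (in an unstressed syllable) → [ə].
/d/ — between /e/ and /e/, between two vowels — surfaces as [ɾ] (rule 2).
Rule 3 applies to /e/ (between /d/ and /ʃ/: in an unstressed syllable) → [ə].
/i/ (between /ʃ/ and /l/) is in the target of rule 3 but the environment (in an unstressed syllable) is not met → [i].
Rule 1 applies to /l/ (word-final: word-finally) → [ɫ].

[vəɾəltəɾəˈʃiɫ]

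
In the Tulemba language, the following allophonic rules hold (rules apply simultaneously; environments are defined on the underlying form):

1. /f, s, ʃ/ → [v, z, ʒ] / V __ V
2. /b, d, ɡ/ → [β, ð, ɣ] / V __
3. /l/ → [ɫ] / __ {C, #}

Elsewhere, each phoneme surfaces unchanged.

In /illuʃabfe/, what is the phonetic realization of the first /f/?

[f]

/f/ (between /b/ and /e/): rule 1 targets it, but not between two vowels → unchanged [f].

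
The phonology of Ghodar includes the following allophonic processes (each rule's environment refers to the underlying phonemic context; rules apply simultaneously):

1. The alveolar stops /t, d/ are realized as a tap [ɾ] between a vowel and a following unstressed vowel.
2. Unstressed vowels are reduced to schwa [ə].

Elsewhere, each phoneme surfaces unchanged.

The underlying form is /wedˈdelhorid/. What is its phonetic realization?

/w/ — not in any rule's target class → [w].
/e/ (between /w/ and /d/): in an unstressed syllable, so rule 2 applies → [ə].
/d/ — between /e/ and /d/; rule 1 does not apply here → [d].
/d/ (between /d/ and /e/): rule 1 targets it, but not between a vowel and a following unstressed vowel → unchanged [d].
/e/ (between /d/ and /l/) fails the environment for rule 2, so it stays [e].
/l/ stays [l].
/h/ (between /l/ and /o/) is unaffected → [h].
/o/ — between /h/ and /r/, in an unstressed syllable — surfaces as [ə] (rule 2).
/r/ — not in any rule's target class → [r].
/i/ (between /r/ and /d/): in an unstressed syllable, so rule 2 applies → [ə].
/d/ (word-final) is in the target of rule 1 but the environment (between a vowel and a following unstressed vowel) is not met → [d].

[wədˈdelhərəd]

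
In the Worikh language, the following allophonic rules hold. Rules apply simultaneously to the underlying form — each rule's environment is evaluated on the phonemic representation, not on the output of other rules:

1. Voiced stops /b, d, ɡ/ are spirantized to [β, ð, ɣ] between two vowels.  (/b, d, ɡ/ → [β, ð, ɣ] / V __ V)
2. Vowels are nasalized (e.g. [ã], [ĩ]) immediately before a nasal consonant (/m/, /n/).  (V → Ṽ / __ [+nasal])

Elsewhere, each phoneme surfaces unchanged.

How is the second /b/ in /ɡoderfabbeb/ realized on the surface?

/b/ (between /b/ and /e/) fails the environment for rule 1, so it stays [b].

[b]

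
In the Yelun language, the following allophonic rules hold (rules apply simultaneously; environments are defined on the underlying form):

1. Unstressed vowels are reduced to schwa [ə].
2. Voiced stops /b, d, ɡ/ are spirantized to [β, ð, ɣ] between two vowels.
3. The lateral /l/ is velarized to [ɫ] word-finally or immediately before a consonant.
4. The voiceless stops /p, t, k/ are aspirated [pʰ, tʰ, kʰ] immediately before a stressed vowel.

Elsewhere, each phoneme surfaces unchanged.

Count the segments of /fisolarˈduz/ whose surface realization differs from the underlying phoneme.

Segments that undergo a rule: /i/ → [ə] (rule 1); /o/ → [ə] (rule 1); /a/ → [ə] (rule 1).
All other segments surface unchanged.

3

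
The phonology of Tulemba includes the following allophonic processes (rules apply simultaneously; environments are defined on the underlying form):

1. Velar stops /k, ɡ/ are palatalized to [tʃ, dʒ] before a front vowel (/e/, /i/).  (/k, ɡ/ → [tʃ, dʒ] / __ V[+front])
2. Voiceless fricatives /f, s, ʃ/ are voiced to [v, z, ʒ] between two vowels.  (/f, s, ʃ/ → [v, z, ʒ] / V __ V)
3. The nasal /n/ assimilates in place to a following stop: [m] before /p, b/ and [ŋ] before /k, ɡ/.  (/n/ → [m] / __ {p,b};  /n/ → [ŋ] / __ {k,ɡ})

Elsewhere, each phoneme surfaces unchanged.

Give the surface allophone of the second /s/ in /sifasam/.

/s/ (between /a/ and /a/) occurs between two vowels → [z] by rule 2.

[z]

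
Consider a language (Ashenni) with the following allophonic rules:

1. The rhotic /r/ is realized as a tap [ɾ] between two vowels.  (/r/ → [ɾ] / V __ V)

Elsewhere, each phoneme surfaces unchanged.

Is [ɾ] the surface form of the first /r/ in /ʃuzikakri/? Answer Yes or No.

No

/r/ (between /k/ and /i/): rule 1 targets it, but not between two vowels → unchanged [r].
The actual realization is [r], not [ɾ].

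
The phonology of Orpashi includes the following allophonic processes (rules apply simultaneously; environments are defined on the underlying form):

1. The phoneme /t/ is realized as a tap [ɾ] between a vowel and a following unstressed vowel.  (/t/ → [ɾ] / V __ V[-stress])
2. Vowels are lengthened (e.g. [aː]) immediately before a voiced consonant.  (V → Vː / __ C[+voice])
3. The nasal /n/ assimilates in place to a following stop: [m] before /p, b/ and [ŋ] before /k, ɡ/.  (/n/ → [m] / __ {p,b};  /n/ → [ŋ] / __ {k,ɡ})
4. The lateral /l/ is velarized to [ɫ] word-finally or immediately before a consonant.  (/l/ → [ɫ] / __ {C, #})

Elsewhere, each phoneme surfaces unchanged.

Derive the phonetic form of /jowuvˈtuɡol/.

[joːwuːvˈtuːɡoːɫ]

/j/ (word-initial) is unaffected → [j].
Rule 2 applies to /o/ (between /j/ and /w/: before a voiced consonant) → [oː].
/w/ stays [w].
Rule 2 applies to /u/ (between /w/ and /v/: before a voiced consonant) → [uː].
/v/ — not in any rule's target class → [v].
/t/ (between /v/ and /u/): rule 1 targets it, but not between a vowel and a following unstressed vowel → unchanged [t].
/u/ (between /t/ and /ɡ/) occurs before a voiced consonant → [uː] by rule 2.
/ɡ/ (between /u/ and /o/) is unaffected → [ɡ].
/o/ (between /ɡ/ and /l/) occurs before a voiced consonant → [oː] by rule 2.
/l/ — word-final, word-finally or immediately before a consonant — surfaces as [ɫ] (rule 4).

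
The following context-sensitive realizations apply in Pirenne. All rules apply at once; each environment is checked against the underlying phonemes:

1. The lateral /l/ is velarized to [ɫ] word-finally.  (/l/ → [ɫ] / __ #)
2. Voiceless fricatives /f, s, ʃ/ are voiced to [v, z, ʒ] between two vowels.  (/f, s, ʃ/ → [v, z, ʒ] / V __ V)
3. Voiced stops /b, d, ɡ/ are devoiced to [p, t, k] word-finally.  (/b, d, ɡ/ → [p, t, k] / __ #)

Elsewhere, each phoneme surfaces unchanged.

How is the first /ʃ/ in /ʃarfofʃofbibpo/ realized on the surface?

[ʃ]

/ʃ/ (word-initial) fails the environment for rule 2, so it stays [ʃ].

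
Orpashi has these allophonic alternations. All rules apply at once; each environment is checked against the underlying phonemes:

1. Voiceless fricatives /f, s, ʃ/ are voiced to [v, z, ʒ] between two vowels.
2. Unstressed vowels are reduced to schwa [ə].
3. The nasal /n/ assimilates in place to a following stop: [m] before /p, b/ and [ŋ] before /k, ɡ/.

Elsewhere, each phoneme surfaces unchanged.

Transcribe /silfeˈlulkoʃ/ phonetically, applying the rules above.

[səlfəˈlulkəʃ]

/s/ (word-initial) fails the environment for rule 1, so it stays [s].
/i/ (between /s/ and /l/): in an unstressed syllable, so rule 2 applies → [ə].
/l/ (between /i/ and /f/): no rule targets it → [l].
/f/ (between /l/ and /e/) fails the environment for rule 1, so it stays [f].
Rule 2 applies to /e/ (between /f/ and /l/: in an unstressed syllable) → [ə].
/l/ — not in any rule's target class → [l].
/u/ (between /l/ and /l/) fails the environment for rule 2, so it stays [u].
/l/ — not in any rule's target class → [l].
/k/ stays [k].
/o/ (between /k/ and /ʃ/) occurs in an unstressed syllable → [ə] by rule 2.
/ʃ/ (word-final) fails the environment for rule 1, so it stays [ʃ].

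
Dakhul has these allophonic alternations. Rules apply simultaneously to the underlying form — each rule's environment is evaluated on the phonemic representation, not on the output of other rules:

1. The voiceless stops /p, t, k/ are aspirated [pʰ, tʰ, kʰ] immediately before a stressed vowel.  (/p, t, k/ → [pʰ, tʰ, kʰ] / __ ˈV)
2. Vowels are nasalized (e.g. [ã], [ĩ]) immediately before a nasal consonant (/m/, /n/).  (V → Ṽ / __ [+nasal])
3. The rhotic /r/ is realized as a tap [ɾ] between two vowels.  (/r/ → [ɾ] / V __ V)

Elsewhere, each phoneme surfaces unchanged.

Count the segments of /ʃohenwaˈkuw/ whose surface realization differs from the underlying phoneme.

Segments that undergo a rule: /e/ → [ẽ] (rule 2); /k/ → [kʰ] (rule 1).
All other segments surface unchanged.

2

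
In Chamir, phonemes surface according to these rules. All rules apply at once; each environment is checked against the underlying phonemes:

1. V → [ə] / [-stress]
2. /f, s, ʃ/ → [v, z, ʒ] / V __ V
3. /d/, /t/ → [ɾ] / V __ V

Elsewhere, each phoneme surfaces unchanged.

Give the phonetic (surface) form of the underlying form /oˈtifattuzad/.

/o/ — word-initial, in an unstressed syllable — surfaces as [ə] (rule 1).
/t/ (between /o/ and /i/) occurs between two vowels → [ɾ] by rule 3.
/i/ (between /t/ and /f/) fails the environment for rule 1, so it stays [i].
/f/ (between /i/ and /a/): between two vowels, so rule 2 applies → [v].
Rule 1 applies to /a/ (between /f/ and /t/: in an unstressed syllable) → [ə].
/t/ (between /a/ and /t/) is in the target of rule 3 but the environment (between two vowels) is not met → [t].
/t/ (between /t/ and /u/) fails the environment for rule 3, so it stays [t].
/u/ (between /t/ and /z/): in an unstressed syllable, so rule 1 applies → [ə].
/z/ stays [z].
/a/ meets the environment for rule 1 (in an unstressed syllable) → [ə].
/d/ (word-final): rule 3 targets it, but not between two vowels → unchanged [d].

[əˈɾivəttəzəd]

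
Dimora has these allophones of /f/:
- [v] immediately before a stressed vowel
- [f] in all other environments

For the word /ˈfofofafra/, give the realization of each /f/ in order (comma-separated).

[v], [f], [f], [f]

Occurrence 1 (position 1): immediately before a stressed vowel → [v].
Occurrence 2 (position 3): no conditioning environment matches → elsewhere allophone [f].
Occurrence 3 (position 5): no conditioning environment matches → elsewhere allophone [f].
Occurrence 4 (position 7): no conditioning environment matches → elsewhere allophone [f].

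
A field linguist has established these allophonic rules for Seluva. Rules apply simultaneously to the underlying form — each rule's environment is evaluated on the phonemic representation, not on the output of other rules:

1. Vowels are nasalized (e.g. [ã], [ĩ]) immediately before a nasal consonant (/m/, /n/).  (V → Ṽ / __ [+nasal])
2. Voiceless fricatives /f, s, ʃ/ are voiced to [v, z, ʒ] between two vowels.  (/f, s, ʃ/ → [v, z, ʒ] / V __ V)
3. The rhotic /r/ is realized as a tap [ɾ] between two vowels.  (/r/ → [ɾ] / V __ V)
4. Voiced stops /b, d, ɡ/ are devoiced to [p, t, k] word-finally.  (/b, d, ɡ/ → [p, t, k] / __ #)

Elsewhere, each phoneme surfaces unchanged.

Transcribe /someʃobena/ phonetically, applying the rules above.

/s/ — word-initial; rule 2 does not apply here → [s].
/o/ (between /s/ and /m/) occurs before a nasal consonant → [õ] by rule 1.
/m/ (between /o/ and /e/): no rule targets it → [m].
/e/ (between /m/ and /ʃ/): rule 1 targets it, but not before a nasal consonant → unchanged [e].
/ʃ/ — between /e/ and /o/, between two vowels — surfaces as [ʒ] (rule 2).
/o/ (between /ʃ/ and /b/) fails the environment for rule 1, so it stays [o].
/b/ (between /o/ and /e/) is in the target of rule 4 but the environment (word-finally) is not met → [b].
/e/ — between /b/ and /n/, before a nasal consonant — surfaces as [ẽ] (rule 1).
/n/ — not in any rule's target class → [n].
/a/ (word-final): rule 1 targets it, but not before a nasal consonant → unchanged [a].

[sõmeʒobẽna]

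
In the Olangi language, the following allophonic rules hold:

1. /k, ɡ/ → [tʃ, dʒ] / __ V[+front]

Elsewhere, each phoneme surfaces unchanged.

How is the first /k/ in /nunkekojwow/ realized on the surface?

/k/ meets the environment for rule 1 (before a front vowel) → [tʃ].

[tʃ]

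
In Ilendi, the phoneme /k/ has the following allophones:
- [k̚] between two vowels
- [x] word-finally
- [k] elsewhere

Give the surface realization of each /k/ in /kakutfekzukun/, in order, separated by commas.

Occurrence 1 (position 1): no conditioning environment matches → elsewhere allophone [k].
Occurrence 2 (position 3): between two vowels → [k̚].
Occurrence 3 (position 8): no conditioning environment matches → elsewhere allophone [k].
Occurrence 4 (position 11): between two vowels → [k̚].

[k], [k̚], [k], [k̚]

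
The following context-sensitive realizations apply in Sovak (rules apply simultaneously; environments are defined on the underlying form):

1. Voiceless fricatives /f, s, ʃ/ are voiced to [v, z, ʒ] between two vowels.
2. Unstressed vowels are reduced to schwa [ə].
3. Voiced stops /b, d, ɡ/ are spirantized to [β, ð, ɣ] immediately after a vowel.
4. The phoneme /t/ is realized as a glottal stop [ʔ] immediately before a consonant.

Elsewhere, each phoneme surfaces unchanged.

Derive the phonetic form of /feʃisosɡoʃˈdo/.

[fəʒəzəsɡəʃˈdo]

/f/ (word-initial) fails the environment for rule 1, so it stays [f].
Rule 2 applies to /e/ (between /f/ and /ʃ/: in an unstressed syllable) → [ə].
/ʃ/ (between /e/ and /i/) occurs between two vowels → [ʒ] by rule 1.
/i/ (between /ʃ/ and /s/) occurs in an unstressed syllable → [ə] by rule 2.
/s/ — between /i/ and /o/, between two vowels — surfaces as [z] (rule 1).
/o/ — between /s/ and /s/, in an unstressed syllable — surfaces as [ə] (rule 2).
/s/ (between /o/ and /ɡ/) fails the environment for rule 1, so it stays [s].
/ɡ/ (between /s/ and /o/) fails the environment for rule 3, so it stays [ɡ].
Rule 2 applies to /o/ (between /ɡ/ and /ʃ/: in an unstressed syllable) → [ə].
/ʃ/ — between /o/ and /d/; rule 1 does not apply here → [ʃ].
/d/ — between /ʃ/ and /o/; rule 3 does not apply here → [d].
/o/ (word-final) fails the environment for rule 2, so it stays [o].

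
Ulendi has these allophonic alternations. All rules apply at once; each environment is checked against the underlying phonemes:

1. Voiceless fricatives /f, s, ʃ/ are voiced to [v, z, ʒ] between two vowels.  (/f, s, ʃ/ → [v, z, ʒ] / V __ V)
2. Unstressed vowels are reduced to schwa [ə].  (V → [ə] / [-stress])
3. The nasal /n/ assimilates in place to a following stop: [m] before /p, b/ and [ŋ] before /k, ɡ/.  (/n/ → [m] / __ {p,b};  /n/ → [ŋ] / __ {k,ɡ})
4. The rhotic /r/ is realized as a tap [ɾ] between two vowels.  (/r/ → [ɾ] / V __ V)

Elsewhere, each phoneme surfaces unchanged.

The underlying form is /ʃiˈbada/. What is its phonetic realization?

[ʃəˈbadə]

/ʃ/ (word-initial) is in the target of rule 1 but the environment (between two vowels) is not met → [ʃ].
/i/ — between /ʃ/ and /b/, in an unstressed syllable — surfaces as [ə] (rule 2).
/b/ — not in any rule's target class → [b].
/a/ (between /b/ and /d/): rule 2 targets it, but not in an unstressed syllable → unchanged [a].
/d/ — not in any rule's target class → [d].
/a/ — word-final, in an unstressed syllable — surfaces as [ə] (rule 2).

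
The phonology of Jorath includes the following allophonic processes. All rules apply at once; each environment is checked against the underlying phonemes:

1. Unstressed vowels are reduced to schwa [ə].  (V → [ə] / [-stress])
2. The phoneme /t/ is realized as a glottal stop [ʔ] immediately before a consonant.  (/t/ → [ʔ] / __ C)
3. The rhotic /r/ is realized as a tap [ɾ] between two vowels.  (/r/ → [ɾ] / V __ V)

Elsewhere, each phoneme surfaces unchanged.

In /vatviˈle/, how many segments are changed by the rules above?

3

Segments that undergo a rule: /a/ → [ə] (rule 1); /t/ → [ʔ] (rule 2); /i/ → [ə] (rule 1).
All other segments surface unchanged.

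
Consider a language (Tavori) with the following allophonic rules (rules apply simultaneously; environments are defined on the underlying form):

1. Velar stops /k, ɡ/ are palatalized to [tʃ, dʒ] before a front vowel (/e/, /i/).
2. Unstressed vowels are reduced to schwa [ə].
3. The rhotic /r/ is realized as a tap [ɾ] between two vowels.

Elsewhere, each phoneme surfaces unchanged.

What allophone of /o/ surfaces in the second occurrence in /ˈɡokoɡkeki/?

/o/ (between /k/ and /ɡ/) occurs in an unstressed syllable → [ə] by rule 2.

[ə]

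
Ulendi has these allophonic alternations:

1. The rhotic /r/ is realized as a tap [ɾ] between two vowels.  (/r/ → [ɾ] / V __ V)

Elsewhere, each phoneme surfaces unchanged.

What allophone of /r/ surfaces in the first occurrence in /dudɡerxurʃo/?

/r/ — between /e/ and /x/; rule 1 does not apply here → [r].

[r]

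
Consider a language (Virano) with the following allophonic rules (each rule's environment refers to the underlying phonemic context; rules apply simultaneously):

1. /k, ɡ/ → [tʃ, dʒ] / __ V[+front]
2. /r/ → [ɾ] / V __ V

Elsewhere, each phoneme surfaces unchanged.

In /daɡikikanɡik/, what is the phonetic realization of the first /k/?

[tʃ]

/k/ (between /i/ and /i/) occurs before a front vowel → [tʃ] by rule 1.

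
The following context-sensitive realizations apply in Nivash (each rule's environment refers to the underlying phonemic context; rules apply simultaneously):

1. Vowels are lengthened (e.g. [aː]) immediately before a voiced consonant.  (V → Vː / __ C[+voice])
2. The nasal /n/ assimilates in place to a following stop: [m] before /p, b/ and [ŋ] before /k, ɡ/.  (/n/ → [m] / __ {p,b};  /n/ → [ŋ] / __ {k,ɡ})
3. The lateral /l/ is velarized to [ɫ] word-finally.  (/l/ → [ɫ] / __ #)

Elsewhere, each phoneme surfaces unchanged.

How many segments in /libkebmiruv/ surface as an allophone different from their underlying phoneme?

Segments that undergo a rule: /i/ → [iː] (rule 1); /e/ → [eː] (rule 1); /i/ → [iː] (rule 1); /u/ → [uː] (rule 1).
All other segments surface unchanged.

4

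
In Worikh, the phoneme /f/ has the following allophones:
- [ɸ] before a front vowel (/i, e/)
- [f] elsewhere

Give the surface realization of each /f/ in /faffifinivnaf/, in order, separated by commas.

Occurrence 1 (position 1): no conditioning environment matches → elsewhere allophone [f].
Occurrence 2 (position 3): no conditioning environment matches → elsewhere allophone [f].
Occurrence 3 (position 4): before a front vowel (/i, e/) → [ɸ].
Occurrence 4 (position 6): before a front vowel (/i, e/) → [ɸ].
Occurrence 5 (position 13): no conditioning environment matches → elsewhere allophone [f].

[f], [f], [ɸ], [ɸ], [f]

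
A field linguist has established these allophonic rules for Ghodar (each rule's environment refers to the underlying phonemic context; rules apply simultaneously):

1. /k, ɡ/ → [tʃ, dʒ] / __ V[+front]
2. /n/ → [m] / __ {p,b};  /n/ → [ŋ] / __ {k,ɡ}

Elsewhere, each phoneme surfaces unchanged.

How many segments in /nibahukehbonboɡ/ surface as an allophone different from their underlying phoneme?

Segments that undergo a rule: /k/ → [tʃ] (rule 1); /n/ → [m] (rule 2).
All other segments surface unchanged.

2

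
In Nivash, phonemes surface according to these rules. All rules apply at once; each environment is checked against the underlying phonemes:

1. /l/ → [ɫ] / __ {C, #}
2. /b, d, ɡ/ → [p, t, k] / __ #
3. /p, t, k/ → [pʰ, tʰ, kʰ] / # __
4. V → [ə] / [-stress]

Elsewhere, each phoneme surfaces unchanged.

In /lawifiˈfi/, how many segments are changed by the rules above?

Segments that undergo a rule: /a/ → [ə] (rule 4); /i/ → [ə] (rule 4); /i/ → [ə] (rule 4).
All other segments surface unchanged.

3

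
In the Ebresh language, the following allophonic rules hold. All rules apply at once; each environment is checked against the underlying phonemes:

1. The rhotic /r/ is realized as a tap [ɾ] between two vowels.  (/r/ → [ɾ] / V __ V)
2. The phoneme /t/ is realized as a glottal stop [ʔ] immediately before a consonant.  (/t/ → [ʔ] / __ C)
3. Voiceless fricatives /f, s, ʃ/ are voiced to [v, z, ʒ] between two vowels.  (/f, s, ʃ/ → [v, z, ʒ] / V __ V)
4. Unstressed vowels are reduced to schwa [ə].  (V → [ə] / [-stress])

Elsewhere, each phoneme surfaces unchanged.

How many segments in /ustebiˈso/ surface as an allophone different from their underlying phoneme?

Segments that undergo a rule: /u/ → [ə] (rule 4); /e/ → [ə] (rule 4); /i/ → [ə] (rule 4); /s/ → [z] (rule 3).
All other segments surface unchanged.

4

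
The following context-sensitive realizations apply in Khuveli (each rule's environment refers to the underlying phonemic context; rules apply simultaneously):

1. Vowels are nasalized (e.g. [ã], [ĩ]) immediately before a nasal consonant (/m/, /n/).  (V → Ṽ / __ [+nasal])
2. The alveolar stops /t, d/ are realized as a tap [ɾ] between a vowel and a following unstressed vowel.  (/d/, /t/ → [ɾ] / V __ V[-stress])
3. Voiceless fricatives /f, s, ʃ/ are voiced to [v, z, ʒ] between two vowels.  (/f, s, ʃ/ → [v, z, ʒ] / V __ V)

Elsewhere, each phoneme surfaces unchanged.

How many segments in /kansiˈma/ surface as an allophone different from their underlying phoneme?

Segments that undergo a rule: /a/ → [ã] (rule 1); /i/ → [ĩ] (rule 1).
All other segments surface unchanged.

2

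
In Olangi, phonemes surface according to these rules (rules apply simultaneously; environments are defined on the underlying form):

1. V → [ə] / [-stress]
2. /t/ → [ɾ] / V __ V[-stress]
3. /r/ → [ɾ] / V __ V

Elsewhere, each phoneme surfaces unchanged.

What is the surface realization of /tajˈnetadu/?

[təjˈneɾədə]

/t/ (word-initial): rule 2 targets it, but not between a vowel and a following unstressed vowel → unchanged [t].
/a/ (between /t/ and /j/) occurs in an unstressed syllable → [ə] by rule 1.
/e/ — between /n/ and /t/; rule 1 does not apply here → [e].
/t/ — between /e/ and /a/, between a vowel and a following unstressed vowel — surfaces as [ɾ] (rule 2).
Rule 1 applies to /a/ (between /t/ and /d/: in an unstressed syllable) → [ə].
/u/ — word-final, in an unstressed syllable — surfaces as [ə] (rule 1).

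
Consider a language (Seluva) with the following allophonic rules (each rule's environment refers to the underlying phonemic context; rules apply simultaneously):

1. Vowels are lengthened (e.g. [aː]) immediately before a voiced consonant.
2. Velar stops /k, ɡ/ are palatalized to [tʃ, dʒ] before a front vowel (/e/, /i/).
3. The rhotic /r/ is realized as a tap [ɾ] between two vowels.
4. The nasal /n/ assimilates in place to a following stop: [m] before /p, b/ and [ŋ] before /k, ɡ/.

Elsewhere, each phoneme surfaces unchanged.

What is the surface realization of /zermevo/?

[zeːrmeːvo]

/z/ stays [z].
Rule 1 applies to /e/ (between /z/ and /r/: before a voiced consonant) → [eː].
/r/ — between /e/ and /m/; rule 3 does not apply here → [r].
/m/ (between /r/ and /e/): no rule targets it → [m].
/e/ (between /m/ and /v/): before a voiced consonant, so rule 1 applies → [eː].
/v/ stays [v].
/o/ (word-final) is in the target of rule 1 but the environment (before a voiced consonant) is not met → [o].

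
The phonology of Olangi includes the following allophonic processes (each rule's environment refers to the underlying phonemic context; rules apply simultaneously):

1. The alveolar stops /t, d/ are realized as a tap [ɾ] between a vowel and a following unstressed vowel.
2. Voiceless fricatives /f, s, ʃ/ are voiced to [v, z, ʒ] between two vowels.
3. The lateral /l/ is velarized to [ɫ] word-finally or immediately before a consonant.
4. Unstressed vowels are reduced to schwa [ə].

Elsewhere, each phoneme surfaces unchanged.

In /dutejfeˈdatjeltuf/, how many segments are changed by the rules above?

Segments that undergo a rule: /u/ → [ə] (rule 4); /t/ → [ɾ] (rule 1); /e/ → [ə] (rule 4); /e/ → [ə] (rule 4); /e/ → [ə] (rule 4); /l/ → [ɫ] (rule 3); /u/ → [ə] (rule 4).
All other segments surface unchanged.

7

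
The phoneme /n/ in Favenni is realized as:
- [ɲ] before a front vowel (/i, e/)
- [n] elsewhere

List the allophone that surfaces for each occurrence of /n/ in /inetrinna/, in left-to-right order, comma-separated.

Occurrence 1 (position 2): before a front vowel (/i, e/) → [ɲ].
Occurrence 2 (position 7): no conditioning environment matches → elsewhere allophone [n].
Occurrence 3 (position 8): no conditioning environment matches → elsewhere allophone [n].

[ɲ], [n], [n]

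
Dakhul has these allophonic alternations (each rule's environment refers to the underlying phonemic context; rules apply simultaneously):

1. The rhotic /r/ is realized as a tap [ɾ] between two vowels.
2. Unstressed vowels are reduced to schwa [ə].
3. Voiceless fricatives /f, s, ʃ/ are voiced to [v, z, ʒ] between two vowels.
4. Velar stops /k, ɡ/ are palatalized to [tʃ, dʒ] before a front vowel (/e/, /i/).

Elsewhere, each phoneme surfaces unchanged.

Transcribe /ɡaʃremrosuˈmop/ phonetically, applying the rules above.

/ɡ/ (word-initial) fails the environment for rule 4, so it stays [ɡ].
/a/ (between /ɡ/ and /ʃ/) occurs in an unstressed syllable → [ə] by rule 2.
/ʃ/ (between /a/ and /r/) is in the target of rule 3 but the environment (between two vowels) is not met → [ʃ].
/r/ (between /ʃ/ and /e/): rule 1 targets it, but not between two vowels → unchanged [r].
Rule 2 applies to /e/ (between /r/ and /m/: in an unstressed syllable) → [ə].
/m/ (between /e/ and /r/) is unaffected → [m].
/r/ (between /m/ and /o/) fails the environment for rule 1, so it stays [r].
/o/ meets the environment for rule 2 (in an unstressed syllable) → [ə].
/s/ (between /o/ and /u/) occurs between two vowels → [z] by rule 3.
/u/ meets the environment for rule 2 (in an unstressed syllable) → [ə].
/m/ — not in any rule's target class → [m].
/o/ (between /m/ and /p/) fails the environment for rule 2, so it stays [o].
/p/ (word-final) is unaffected → [p].

[ɡəʃrəmrəzəˈmop]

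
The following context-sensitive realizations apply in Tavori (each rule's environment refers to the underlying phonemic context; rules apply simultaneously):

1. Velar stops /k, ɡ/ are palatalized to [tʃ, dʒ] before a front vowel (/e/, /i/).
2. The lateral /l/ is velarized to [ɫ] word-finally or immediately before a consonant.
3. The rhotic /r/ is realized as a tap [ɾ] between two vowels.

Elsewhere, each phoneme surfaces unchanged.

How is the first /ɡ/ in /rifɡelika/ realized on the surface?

/ɡ/ meets the environment for rule 1 (before a front vowel) → [dʒ].

[dʒ]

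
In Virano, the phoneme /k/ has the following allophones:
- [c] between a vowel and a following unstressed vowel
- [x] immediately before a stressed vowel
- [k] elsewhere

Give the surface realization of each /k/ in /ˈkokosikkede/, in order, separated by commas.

[x], [c], [k], [k]

Occurrence 1 (position 1): immediately before a stressed vowel → [x].
Occurrence 2 (position 3): between a vowel and a following unstressed vowel → [c].
Occurrence 3 (position 7): no conditioning environment matches → elsewhere allophone [k].
Occurrence 4 (position 8): no conditioning environment matches → elsewhere allophone [k].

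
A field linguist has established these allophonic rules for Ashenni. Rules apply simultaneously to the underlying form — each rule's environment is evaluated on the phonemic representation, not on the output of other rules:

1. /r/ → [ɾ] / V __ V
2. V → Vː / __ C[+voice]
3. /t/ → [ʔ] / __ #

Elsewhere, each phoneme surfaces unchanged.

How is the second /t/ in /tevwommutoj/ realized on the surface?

/t/ (between /u/ and /o/) fails the environment for rule 3, so it stays [t].

[t]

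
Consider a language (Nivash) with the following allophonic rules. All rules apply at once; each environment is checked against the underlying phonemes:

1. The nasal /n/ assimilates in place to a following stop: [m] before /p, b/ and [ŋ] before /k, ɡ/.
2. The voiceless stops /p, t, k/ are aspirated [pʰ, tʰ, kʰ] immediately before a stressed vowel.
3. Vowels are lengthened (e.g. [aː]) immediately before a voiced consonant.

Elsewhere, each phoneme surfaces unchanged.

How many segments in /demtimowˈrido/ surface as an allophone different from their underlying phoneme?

Segments that undergo a rule: /e/ → [eː] (rule 3); /i/ → [iː] (rule 3); /o/ → [oː] (rule 3); /i/ → [iː] (rule 3).
All other segments surface unchanged.

4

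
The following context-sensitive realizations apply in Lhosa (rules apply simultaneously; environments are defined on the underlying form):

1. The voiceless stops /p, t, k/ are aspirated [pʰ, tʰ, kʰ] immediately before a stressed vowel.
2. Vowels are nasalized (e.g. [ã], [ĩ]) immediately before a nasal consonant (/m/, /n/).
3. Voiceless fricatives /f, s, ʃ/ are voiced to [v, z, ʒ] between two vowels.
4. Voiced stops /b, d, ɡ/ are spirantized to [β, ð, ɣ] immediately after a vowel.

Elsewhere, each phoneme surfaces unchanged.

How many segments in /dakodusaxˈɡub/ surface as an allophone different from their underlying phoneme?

Segments that undergo a rule: /d/ → [ð] (rule 4); /s/ → [z] (rule 3); /b/ → [β] (rule 4).
All other segments surface unchanged.

3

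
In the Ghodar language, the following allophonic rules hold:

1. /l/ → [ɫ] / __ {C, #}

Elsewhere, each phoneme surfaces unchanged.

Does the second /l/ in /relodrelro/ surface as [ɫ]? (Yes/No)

/l/ — between /e/ and /r/, word-finally or immediately before a consonant — surfaces as [ɫ] (rule 1).
The actual realization is [ɫ], which matches [ɫ].

Yes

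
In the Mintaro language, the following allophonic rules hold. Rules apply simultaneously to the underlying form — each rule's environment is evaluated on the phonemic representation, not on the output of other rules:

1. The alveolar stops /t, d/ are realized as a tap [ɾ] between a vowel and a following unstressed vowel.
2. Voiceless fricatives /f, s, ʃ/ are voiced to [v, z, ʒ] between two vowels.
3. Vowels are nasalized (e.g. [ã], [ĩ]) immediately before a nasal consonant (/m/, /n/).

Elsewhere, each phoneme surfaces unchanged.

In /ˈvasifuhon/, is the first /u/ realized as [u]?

Yes

/u/ (between /f/ and /h/) fails the environment for rule 3, so it stays [u].
The actual realization is [u], which matches [u].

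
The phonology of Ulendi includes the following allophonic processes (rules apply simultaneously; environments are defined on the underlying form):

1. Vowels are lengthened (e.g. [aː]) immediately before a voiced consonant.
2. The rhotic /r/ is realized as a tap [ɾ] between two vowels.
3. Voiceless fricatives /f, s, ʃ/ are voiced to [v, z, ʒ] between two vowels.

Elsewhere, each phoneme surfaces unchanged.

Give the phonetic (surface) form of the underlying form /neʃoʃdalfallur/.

/n/ (word-initial) is unaffected → [n].
/e/ — between /n/ and /ʃ/; rule 1 does not apply here → [e].
/ʃ/ (between /e/ and /o/): between two vowels, so rule 3 applies → [ʒ].
/o/ — between /ʃ/ and /ʃ/; rule 1 does not apply here → [o].
/ʃ/ — between /o/ and /d/; rule 3 does not apply here → [ʃ].
/d/ stays [d].
/a/ — between /d/ and /l/, before a voiced consonant — surfaces as [aː] (rule 1).
/l/ — not in any rule's target class → [l].
/f/ (between /l/ and /a/) fails the environment for rule 3, so it stays [f].
Rule 1 applies to /a/ (between /f/ and /l/: before a voiced consonant) → [aː].
/l/ (between /a/ and /l/) is unaffected → [l].
/l/ stays [l].
/u/ (between /l/ and /r/) occurs before a voiced consonant → [uː] by rule 1.
/r/ (word-final): rule 2 targets it, but not between two vowels → unchanged [r].

[neʒoʃdaːlfaːlluːr]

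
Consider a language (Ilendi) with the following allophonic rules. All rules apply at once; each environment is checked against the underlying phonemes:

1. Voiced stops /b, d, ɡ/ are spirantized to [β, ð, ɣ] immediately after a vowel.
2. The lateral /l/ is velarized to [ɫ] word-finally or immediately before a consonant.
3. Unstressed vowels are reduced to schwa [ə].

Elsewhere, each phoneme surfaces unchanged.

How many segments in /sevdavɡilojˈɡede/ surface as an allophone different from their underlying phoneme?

Segments that undergo a rule: /e/ → [ə] (rule 3); /a/ → [ə] (rule 3); /i/ → [ə] (rule 3); /o/ → [ə] (rule 3); /d/ → [ð] (rule 1); /e/ → [ə] (rule 3).
All other segments surface unchanged.

6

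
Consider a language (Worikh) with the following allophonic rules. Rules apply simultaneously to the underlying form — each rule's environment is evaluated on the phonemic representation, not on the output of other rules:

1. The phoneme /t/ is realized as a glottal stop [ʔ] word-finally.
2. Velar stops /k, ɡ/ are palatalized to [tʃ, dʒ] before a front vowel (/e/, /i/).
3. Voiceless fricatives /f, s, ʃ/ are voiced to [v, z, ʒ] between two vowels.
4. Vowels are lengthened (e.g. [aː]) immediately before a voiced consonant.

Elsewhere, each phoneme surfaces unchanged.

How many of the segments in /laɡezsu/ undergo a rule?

Segments that undergo a rule: /a/ → [aː] (rule 4); /ɡ/ → [dʒ] (rule 2); /e/ → [eː] (rule 4).
All other segments surface unchanged.

3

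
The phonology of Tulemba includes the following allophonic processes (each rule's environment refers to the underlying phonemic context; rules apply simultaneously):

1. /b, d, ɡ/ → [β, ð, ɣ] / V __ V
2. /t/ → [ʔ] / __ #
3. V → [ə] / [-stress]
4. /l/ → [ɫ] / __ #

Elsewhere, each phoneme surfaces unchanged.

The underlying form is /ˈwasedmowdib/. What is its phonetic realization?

[ˈwasədməwdəb]

/w/ — not in any rule's target class → [w].
/a/ (between /w/ and /s/): rule 3 targets it, but not in an unstressed syllable → unchanged [a].
/s/ stays [s].
/e/ — between /s/ and /d/, in an unstressed syllable — surfaces as [ə] (rule 3).
/d/ (between /e/ and /m/) fails the environment for rule 1, so it stays [d].
/m/ stays [m].
/o/ (between /m/ and /w/) occurs in an unstressed syllable → [ə] by rule 3.
/w/ (between /o/ and /d/): no rule targets it → [w].
/d/ (between /w/ and /i/): rule 1 targets it, but not between two vowels → unchanged [d].
Rule 3 applies to /i/ (between /d/ and /b/: in an unstressed syllable) → [ə].
/b/ (word-final) fails the environment for rule 1, so it stays [b].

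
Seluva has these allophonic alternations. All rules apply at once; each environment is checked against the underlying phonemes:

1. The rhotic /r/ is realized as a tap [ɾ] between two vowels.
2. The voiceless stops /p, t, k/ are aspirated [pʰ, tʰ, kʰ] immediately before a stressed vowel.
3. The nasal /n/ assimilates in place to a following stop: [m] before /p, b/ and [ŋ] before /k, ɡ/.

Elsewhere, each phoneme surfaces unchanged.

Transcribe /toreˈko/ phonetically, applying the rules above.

[toɾeˈkʰo]

/t/ (word-initial) is in the target of rule 2 but the environment (immediately before a stressed vowel) is not met → [t].
/o/ (between /t/ and /r/) is unaffected → [o].
Rule 1 applies to /r/ (between /o/ and /e/: between two vowels) → [ɾ].
/e/ (between /r/ and /k/): no rule targets it → [e].
/k/ (between /e/ and /o/): immediately before a stressed vowel, so rule 2 applies → [kʰ].
/o/ — not in any rule's target class → [o].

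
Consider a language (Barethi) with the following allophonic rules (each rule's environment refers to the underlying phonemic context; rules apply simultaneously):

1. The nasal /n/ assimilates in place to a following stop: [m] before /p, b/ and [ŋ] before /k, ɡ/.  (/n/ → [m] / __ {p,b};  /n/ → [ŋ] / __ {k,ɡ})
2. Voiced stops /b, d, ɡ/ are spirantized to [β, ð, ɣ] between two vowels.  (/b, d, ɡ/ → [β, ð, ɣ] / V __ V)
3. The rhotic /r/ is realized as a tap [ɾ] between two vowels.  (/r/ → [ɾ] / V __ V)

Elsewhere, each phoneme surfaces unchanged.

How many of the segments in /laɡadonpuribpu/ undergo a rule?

Segments that undergo a rule: /ɡ/ → [ɣ] (rule 2); /d/ → [ð] (rule 2); /n/ → [m] (rule 1); /r/ → [ɾ] (rule 3).
All other segments surface unchanged.

4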